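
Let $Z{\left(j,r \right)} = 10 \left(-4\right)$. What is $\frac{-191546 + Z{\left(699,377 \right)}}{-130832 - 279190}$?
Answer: $\frac{31931}{68337} \approx 0.46726$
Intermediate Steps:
$Z{\left(j,r \right)} = -40$
$\frac{-191546 + Z{\left(699,377 \right)}}{-130832 - 279190} = \frac{-191546 - 40}{-130832 - 279190} = - \frac{191586}{-410022} = \left(-191586\right) \left(- \frac{1}{410022}\right) = \frac{31931}{68337}$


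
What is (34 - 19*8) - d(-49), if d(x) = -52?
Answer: -66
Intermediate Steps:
(34 - 19*8) - d(-49) = (34 - 19*8) - 1*(-52) = (34 - 152) + 52 = -118 + 52 = -66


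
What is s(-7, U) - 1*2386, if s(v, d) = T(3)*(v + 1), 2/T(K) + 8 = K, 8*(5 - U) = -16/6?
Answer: -11918/5 ≈ -2383.6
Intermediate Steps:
U = 16/3 (U = 5 - (-2)/6 = 5 - 1/8*(-8/3) = 5 + 1/3 = 16/3 ≈ 5.3333)
T(K) = 2/(-8 + K)
s(v, d) = -2/5 - 2*v/5 (s(v, d) = (2/(-8 + 3))*(v + 1) = (2/(-5))*(1 + v) = (2*(-1/5))*(1 + v) = -2*(1 + v)/5 = -2/5 - 2*v/5)
s(-7, U) - 1*2386 = (-2/5 - 2/5*(-7)) - 1*2386 = (-2/5 + 14/5) - 2386 = 12/5 - 2386 = -11918/5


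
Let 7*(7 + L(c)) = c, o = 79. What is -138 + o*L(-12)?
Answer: -5785/7 ≈ -826.43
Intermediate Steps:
L(c) = -7 + c/7
-138 + o*L(-12) = -138 + 79*(-7 + (⅐)*(-12)) = -138 + 79*(-7 - 12/7) = -138 + 79*(-61/7) = -138 - 4819/7 = -5785/7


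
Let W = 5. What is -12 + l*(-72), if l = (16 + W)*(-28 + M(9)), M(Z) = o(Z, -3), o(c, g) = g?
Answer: 46860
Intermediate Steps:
M(Z) = -3
l = -651 (l = (16 + 5)*(-28 - 3) = 21*(-31) = -651)
-12 + l*(-72) = -12 - 651*(-72) = -12 + 46872 = 46860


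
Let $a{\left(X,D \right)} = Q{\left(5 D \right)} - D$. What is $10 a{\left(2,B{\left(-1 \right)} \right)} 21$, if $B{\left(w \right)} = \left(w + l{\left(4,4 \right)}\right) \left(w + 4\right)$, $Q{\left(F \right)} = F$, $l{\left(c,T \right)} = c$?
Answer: $7560$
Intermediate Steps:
$B{\left(w \right)} = \left(4 + w\right)^{2}$ ($B{\left(w \right)} = \left(w + 4\right) \left(w + 4\right) = \left(4 + w\right) \left(4 + w\right) = \left(4 + w\right)^{2}$)
$a{\left(X,D \right)} = 4 D$ ($a{\left(X,D \right)} = 5 D - D = 4 D$)
$10 a{\left(2,B{\left(-1 \right)} \right)} 21 = 10 \cdot 4 \left(16 + \left(-1\right)^{2} + 8 \left(-1\right)\right) 21 = 10 \cdot 4 \left(16 + 1 - 8\right) 21 = 10 \cdot 4 \cdot 9 \cdot 21 = 10 \cdot 36 \cdot 21 = 360 \cdot 21 = 7560$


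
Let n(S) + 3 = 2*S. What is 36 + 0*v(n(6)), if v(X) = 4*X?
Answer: 36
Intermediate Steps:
n(S) = -3 + 2*S
36 + 0*v(n(6)) = 36 + 0*(4*(-3 + 2*6)) = 36 + 0*(4*(-3 + 12)) = 36 + 0*(4*9) = 36 + 0*36 = 36 + 0 = 36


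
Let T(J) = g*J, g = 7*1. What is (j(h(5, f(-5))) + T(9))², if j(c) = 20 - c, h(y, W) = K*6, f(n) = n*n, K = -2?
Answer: 9025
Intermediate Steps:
f(n) = n²
g = 7
h(y, W) = -12 (h(y, W) = -2*6 = -12)
T(J) = 7*J
(j(h(5, f(-5))) + T(9))² = ((20 - 1*(-12)) + 7*9)² = ((20 + 12) + 63)² = (32 + 63)² = 95² = 9025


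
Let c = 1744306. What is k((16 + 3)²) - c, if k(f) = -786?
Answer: -1745092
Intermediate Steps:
k((16 + 3)²) - c = -786 - 1*1744306 = -786 - 1744306 = -1745092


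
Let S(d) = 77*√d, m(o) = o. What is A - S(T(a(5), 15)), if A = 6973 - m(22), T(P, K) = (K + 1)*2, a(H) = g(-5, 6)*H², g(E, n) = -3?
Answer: 6951 - 308*√2 ≈ 6515.4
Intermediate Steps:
a(H) = -3*H²
T(P, K) = 2 + 2*K (T(P, K) = (1 + K)*2 = 2 + 2*K)
A = 6951 (A = 6973 - 1*22 = 6973 - 22 = 6951)
A - S(T(a(5), 15)) = 6951 - 77*√(2 + 2*15) = 6951 - 77*√(2 + 30) = 6951 - 77*√32 = 6951 - 77*4*√2 = 6951 - 308*√2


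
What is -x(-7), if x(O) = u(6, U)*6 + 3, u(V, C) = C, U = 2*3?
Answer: -39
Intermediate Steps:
U = 6
x(O) = 39 (x(O) = 6*6 + 3 = 36 + 3 = 39)
-x(-7) = -1*39 = -39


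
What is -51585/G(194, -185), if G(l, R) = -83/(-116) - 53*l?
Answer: 1994620/397543 ≈ 5.0174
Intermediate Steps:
G(l, R) = 83/116 - 53*l (G(l, R) = -83*(-1/116) - 53*l = 83/116 - 53*l)
-51585/G(194, -185) = -51585/(83/116 - 53*194) = -51585/(83/116 - 10282) = -51585/(-1192629/116) = -51585*(-116/1192629) = 1994620/397543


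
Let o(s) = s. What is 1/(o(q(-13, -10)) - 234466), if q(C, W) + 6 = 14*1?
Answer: -1/234458 ≈ -4.2652e-6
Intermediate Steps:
q(C, W) = 8 (q(C, W) = -6 + 14*1 = -6 + 14 = 8)
1/(o(q(-13, -10)) - 234466) = 1/(8 - 234466) = 1/(-234458) = -1/234458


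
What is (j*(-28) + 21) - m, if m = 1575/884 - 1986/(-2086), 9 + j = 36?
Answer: -680199357/922012 ≈ -737.73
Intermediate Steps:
j = 27 (j = -9 + 36 = 27)
m = 2520537/922012 (m = 1575*(1/884) - 1986*(-1/2086) = 1575/884 + 993/1043 = 2520537/922012 ≈ 2.7337)
(j*(-28) + 21) - m = (27*(-28) + 21) - 1*2520537/922012 = (-756 + 21) - 2520537/922012 = -735 - 2520537/922012 = -680199357/922012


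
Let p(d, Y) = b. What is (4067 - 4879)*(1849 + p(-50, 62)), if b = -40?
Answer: -1468908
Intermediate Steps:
p(d, Y) = -40
(4067 - 4879)*(1849 + p(-50, 62)) = (4067 - 4879)*(1849 - 40) = -812*1809 = -1468908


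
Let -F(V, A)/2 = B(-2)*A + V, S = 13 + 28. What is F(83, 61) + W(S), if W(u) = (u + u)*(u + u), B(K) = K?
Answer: 6802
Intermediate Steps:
S = 41
F(V, A) = -2*V + 4*A (F(V, A) = -2*(-2*A + V) = -2*(V - 2*A) = -2*V + 4*A)
W(u) = 4*u**2 (W(u) = (2*u)*(2*u) = 4*u**2)
F(83, 61) + W(S) = (-2*83 + 4*61) + 4*41**2 = (-166 + 244) + 4*1681 = 78 + 6724 = 6802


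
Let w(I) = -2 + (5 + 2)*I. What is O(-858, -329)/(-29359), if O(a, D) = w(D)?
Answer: 2305/29359 ≈ 0.078511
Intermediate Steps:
w(I) = -2 + 7*I
O(a, D) = -2 + 7*D
O(-858, -329)/(-29359) = (-2 + 7*(-329))/(-29359) = (-2 - 2303)*(-1/29359) = -2305*(-1/29359) = 2305/29359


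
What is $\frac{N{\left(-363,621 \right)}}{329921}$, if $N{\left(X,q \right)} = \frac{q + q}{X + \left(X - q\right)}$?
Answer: $- \frac{414}{148134529} \approx -2.7948 \cdot 10^{-6}$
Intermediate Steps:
$N{\left(X,q \right)} = \frac{2 q}{- q + 2 X}$
$\frac{N{\left(-363,621 \right)}}{329921} = \frac{2 \cdot 621 \frac{1}{\left(-1\right) 621 + 2 \left(-363\right)}}{329921} = 2 \cdot 621 \frac{1}{-621 - 726} \cdot \frac{1}{329921} = 2 \cdot 621 \frac{1}{-1347} \cdot \frac{1}{329921} = 2 \cdot 621 \left(- \frac{1}{1347}\right) \frac{1}{329921} = \left(- \frac{414}{449}\right) \frac{1}{329921} = - \frac{414}{148134529}$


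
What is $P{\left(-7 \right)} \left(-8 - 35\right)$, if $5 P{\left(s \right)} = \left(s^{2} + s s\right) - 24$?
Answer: $- \frac{3182}{5} \approx -636.4$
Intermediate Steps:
$P{\left(s \right)} = - \frac{24}{5} + \frac{2 s^{2}}{5}$ ($P{\left(s \right)} = \frac{\left(s^{2} + s s\right) - 24}{5} = \frac{\left(s^{2} + s^{2}\right) - 24}{5} = \frac{2 s^{2} - 24}{5} = \frac{-24 + 2 s^{2}}{5} = - \frac{24}{5} + \frac{2 s^{2}}{5}$)
$P{\left(-7 \right)} \left(-8 - 35\right) = \left(- \frac{24}{5} + \frac{2 \left(-7\right)^{2}}{5}\right) \left(-8 - 35\right) = \left(- \frac{24}{5} + \frac{2}{5} \cdot 49\right) \left(-8 - 35\right) = \left(- \frac{24}{5} + \frac{98}{5}\right) \left(-43\right) = \frac{74}{5} \left(-43\right) = - \frac{3182}{5}$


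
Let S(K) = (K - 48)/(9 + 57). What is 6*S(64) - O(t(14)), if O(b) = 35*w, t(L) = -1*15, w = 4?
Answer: -1524/11 ≈ -138.55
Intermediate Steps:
S(K) = -8/11 + K/66 (S(K) = (-48 + K)/66 = (-48 + K)*(1/66) = -8/11 + K/66)
t(L) = -15
O(b) = 140 (O(b) = 35*4 = 140)
6*S(64) - O(t(14)) = 6*(-8/11 + (1/66)*64) - 1*140 = 6*(-8/11 + 32/33) - 140 = 6*(8/33) - 140 = 16/11 - 140 = -1524/11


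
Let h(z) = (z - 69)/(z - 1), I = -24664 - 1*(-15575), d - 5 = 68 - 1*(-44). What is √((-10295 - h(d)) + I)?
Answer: 2*I*√4075573/29 ≈ 139.23*I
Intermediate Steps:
d = 117 (d = 5 + (68 - 1*(-44)) = 5 + (68 + 44) = 5 + 112 = 117)
I = -9089 (I = -24664 + 15575 = -9089)
h(z) = (-69 + z)/(-1 + z)
√((-10295 - h(d)) + I) = √((-10295 - (-69 + 117)/(-1 + 117)) - 9089) = √((-10295 - 48/116) - 9089) = √((-10295 - 1*12/29) - 9089) = √((-10295 - 12/29) - 9089) = √(-298567/29 - 9089) = √(-562148/29) = 2*I*√4075573/29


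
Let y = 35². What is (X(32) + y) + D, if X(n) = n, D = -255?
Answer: 1002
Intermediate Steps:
y = 1225
(X(32) + y) + D = (32 + 1225) - 255 = 1257 - 255 = 1002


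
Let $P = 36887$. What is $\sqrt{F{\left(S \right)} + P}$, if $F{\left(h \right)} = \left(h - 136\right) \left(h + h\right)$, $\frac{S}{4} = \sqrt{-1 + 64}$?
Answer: $\sqrt{38903 - 3264 \sqrt{7}} \approx 173.97$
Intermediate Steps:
$S = 12 \sqrt{7}$ ($S = 4 \sqrt{-1 + 64} = 4 \sqrt{63} = 4 \cdot 3 \sqrt{7} = 12 \sqrt{7} \approx 31.749$)
$F{\left(h \right)} = 2 h \left(-136 + h\right)$ ($F{\left(h \right)} = \left(-136 + h\right) 2 h = 2 h \left(-136 + h\right)$)
$\sqrt{F{\left(S \right)} + P} = \sqrt{2 \cdot 12 \sqrt{7} \left(-136 + 12 \sqrt{7}\right) + 36887} = \sqrt{24 \sqrt{7} \left(-136 + 12 \sqrt{7}\right) + 36887} = \sqrt{36887 + 24 \sqrt{7} \left(-136 + 12 \sqrt{7}\right)}$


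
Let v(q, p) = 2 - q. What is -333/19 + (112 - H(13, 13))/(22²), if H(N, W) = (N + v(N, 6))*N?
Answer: -79769/4598 ≈ -17.349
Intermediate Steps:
H(N, W) = 2*N (H(N, W) = (N + (2 - N))*N = 2*N)
-333/19 + (112 - H(13, 13))/(22²) = -333/19 + (112 - 2*13)/(22²) = -333*1/19 + (112 - 1*26)/484 = -333/19 + (112 - 26)*(1/484) = -333/19 + 86*(1/484) = -333/19 + 43/242 = -79769/4598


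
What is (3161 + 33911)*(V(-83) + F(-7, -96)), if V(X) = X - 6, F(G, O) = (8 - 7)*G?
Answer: -3558912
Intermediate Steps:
F(G, O) = G (F(G, O) = 1*G = G)
V(X) = -6 + X
(3161 + 33911)*(V(-83) + F(-7, -96)) = (3161 + 33911)*((-6 - 83) - 7) = 37072*(-89 - 7) = 37072*(-96) = -3558912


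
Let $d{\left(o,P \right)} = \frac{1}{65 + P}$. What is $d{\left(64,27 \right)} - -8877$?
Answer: $\frac{816685}{92} \approx 8877.0$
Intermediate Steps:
$d{\left(64,27 \right)} - -8877 = \frac{1}{65 + 27} - -8877 = \frac{1}{92} + \left(-3432 + 12309\right) = \frac{1}{92} + 8877 = \frac{816685}{92}$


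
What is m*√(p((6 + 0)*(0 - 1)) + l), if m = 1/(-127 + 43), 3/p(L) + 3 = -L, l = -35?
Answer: -I*√34/84 ≈ -0.069416*I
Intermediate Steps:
p(L) = 3/(-3 - L)
m = -1/84 (m = 1/(-84) = -1/84 ≈ -0.011905)
m*√(p((6 + 0)*(0 - 1)) + l) = -√(-3/(3 + (6 + 0)*(0 - 1)) - 35)/84 = -√(-3/(3 + 6*(-1)) - 35)/84 = -√(-3/(3 - 6) - 35)/84 = -√(-3/(-3) - 35)/84 = -√(-3*(-⅓) - 35)/84 = -√(1 - 35)/84 = -I*√34/84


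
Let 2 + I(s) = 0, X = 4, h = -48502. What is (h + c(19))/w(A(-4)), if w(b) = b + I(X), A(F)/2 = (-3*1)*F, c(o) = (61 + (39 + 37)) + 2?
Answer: -48363/22 ≈ -2198.3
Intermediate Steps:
c(o) = 139 (c(o) = (61 + 76) + 2 = 137 + 2 = 139)
I(s) = -2 (I(s) = -2 + 0 = -2)
A(F) = -6*F (A(F) = 2*((-3*1)*F) = 2*(-3*F) = -6*F)
w(b) = -2 + b (w(b) = b - 2 = -2 + b)
(h + c(19))/w(A(-4)) = (-48502 + 139)/(-2 - 6*(-4)) = -48363/(-2 + 24) = -48363/22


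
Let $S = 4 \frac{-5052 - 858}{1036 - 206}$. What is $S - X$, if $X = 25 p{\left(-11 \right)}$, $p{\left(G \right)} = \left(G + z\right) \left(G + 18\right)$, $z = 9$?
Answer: $\frac{26686}{83} \approx 321.52$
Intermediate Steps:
$p{\left(G \right)} = \left(9 + G\right) \left(18 + G\right)$ ($p{\left(G \right)} = \left(G + 9\right) \left(G + 18\right) = \left(9 + G\right) \left(18 + G\right)$)
$X = -350$ ($X = 25 \left(162 + \left(-11\right)^{2} + 27 \left(-11\right)\right) = 25 \left(162 + 121 - 297\right) = 25 \left(-14\right) = -350$)
$S = - \frac{2364}{83}$ ($S = 4 \left(- \frac{5910}{830}\right) = 4 \left(\left(-5910\right) \frac{1}{830}\right) = 4 \left(- \frac{591}{83}\right) = - \frac{2364}{83} \approx -28.482$)
$S - X = - \frac{2364}{83} - -350 = - \frac{2364}{83} + 350 = \frac{26686}{83}$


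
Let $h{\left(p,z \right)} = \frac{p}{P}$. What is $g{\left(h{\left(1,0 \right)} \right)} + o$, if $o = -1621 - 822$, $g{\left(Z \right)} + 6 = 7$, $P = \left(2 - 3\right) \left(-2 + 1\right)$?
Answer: $-2442$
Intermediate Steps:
$P = 1$ ($P = \left(-1\right) \left(-1\right) = 1$)
$h{\left(p,z \right)} = p$ ($h{\left(p,z \right)} = \frac{p}{1} = p 1 = p$)
$g{\left(Z \right)} = 1$ ($g{\left(Z \right)} = -6 + 7 = 1$)
$o = -2443$ ($o = -1621 - 822 = -2443$)
$g{\left(h{\left(1,0 \right)} \right)} + o = 1 - 2443 = -2442$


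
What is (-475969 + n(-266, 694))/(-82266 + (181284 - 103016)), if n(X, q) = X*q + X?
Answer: 660839/3998 ≈ 165.29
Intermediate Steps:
n(X, q) = X + X*q
(-475969 + n(-266, 694))/(-82266 + (181284 - 103016)) = (-475969 - 266*(1 + 694))/(-82266 + (181284 - 103016)) = (-475969 - 266*695)/(-82266 + 78268) = (-475969 - 184870)/(-3998) = -660839*(-1/3998) = 660839/3998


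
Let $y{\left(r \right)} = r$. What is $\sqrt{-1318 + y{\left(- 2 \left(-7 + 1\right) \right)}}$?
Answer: $i \sqrt{1306} \approx 36.139 i$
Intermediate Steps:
$\sqrt{-1318 + y{\left(- 2 \left(-7 + 1\right) \right)}} = \sqrt{-1318 - 2 \left(-7 + 1\right)} = \sqrt{-1318 - -12} = \sqrt{-1318 + 12} = \sqrt{-1306} = i \sqrt{1306}$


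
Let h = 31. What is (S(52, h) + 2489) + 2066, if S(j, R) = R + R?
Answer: 4617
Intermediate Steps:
S(j, R) = 2*R
(S(52, h) + 2489) + 2066 = (2*31 + 2489) + 2066 = (62 + 2489) + 2066 = 2551 + 2066 = 4617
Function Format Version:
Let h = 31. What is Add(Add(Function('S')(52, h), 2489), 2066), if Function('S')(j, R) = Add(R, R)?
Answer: 4617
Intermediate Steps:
Function('S')(j, R) = Mul(2, R)
Add(Add(Function('S')(52, h), 2489), 2066) = Add(Add(Mul(2, 31), 2489), 2066) = Add(Add(62, 2489), 2066) = Add(2551, 2066) = 4617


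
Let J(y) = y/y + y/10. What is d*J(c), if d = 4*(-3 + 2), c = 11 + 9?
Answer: -12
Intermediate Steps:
c = 20
J(y) = 1 + y/10 (J(y) = 1 + y*(⅒) = 1 + y/10)
d = -4 (d = 4*(-1) = -4)
d*J(c) = -4*(1 + (⅒)*20) = -4*(1 + 2) = -4*3 = -12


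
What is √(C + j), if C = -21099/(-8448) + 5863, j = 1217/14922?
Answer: √1123796822720803/437712 ≈ 76.587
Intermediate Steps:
j = 1217/14922 (j = 1217*(1/14922) = 1217/14922 ≈ 0.081557)
C = 16517241/2816 (C = -21099*(-1/8448) + 5863 = 7033/2816 + 5863 = 16517241/2816 ≈ 5865.5)
√(C + j) = √(16517241/2816 + 1217/14922) = √(123236848637/21010176) = √1123796822720803/437712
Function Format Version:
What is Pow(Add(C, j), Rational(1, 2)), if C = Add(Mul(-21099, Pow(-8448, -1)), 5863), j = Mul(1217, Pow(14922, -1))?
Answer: Mul(Rational(1, 437712), Pow(1123796822720803, Rational(1, 2))) ≈ 76.587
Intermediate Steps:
j = Rational(1217, 14922) (j = Mul(1217, Rational(1, 14922)) = Rational(1217, 14922) ≈ 0.081557)
C = Rational(16517241, 2816) (C = Add(Mul(-21099, Rational(-1, 8448)), 5863) = Add(Rational(7033, 2816), 5863) = Rational(16517241, 2816) ≈ 5865.5)
Pow(Add(C, j), Rational(1, 2)) = Pow(Add(Rational(16517241, 2816), Rational(1217, 14922)), Rational(1, 2)) = Pow(Rational(123236848637, 21010176), Rational(1, 2)) = Mul(Rational(1, 437712), Pow(1123796822720803, Rational(1, 2)))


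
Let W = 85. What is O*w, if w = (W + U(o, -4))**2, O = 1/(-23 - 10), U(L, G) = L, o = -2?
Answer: -6889/33 ≈ -208.76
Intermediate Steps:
O = -1/33 (O = 1/(-33) = -1/33 ≈ -0.030303)
w = 6889 (w = (85 - 2)**2 = 83**2 = 6889)
O*w = -1/33*6889 = -6889/33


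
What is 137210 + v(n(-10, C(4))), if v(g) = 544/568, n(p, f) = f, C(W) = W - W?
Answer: 9741978/71 ≈ 1.3721e+5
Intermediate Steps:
C(W) = 0
v(g) = 68/71 (v(g) = 544*(1/568) = 68/71)
137210 + v(n(-10, C(4))) = 137210 + 68/71 = 9741978/71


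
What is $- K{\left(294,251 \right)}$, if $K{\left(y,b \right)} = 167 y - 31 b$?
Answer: $-41317$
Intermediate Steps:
$K{\left(y,b \right)} = - 31 b + 167 y$
$- K{\left(294,251 \right)} = - (\left(-31\right) 251 + 167 \cdot 294) = - (-7781 + 49098) = \left(-1\right) 41317 = -41317$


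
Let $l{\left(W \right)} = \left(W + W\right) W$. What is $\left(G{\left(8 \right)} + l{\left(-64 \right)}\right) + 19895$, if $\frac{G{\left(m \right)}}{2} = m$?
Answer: $28103$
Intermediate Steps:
$G{\left(m \right)} = 2 m$
$l{\left(W \right)} = 2 W^{2}$ ($l{\left(W \right)} = 2 W W = 2 W^{2}$)
$\left(G{\left(8 \right)} + l{\left(-64 \right)}\right) + 19895 = \left(2 \cdot 8 + 2 \left(-64\right)^{2}\right) + 19895 = \left(16 + 2 \cdot 4096\right) + 19895 = \left(16 + 8192\right) + 19895 = 8208 + 19895 = 28103$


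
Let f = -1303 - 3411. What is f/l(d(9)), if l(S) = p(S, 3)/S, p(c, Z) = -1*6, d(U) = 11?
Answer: 25927/3 ≈ 8642.3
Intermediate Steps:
p(c, Z) = -6
l(S) = -6/S
f = -4714
f/l(d(9)) = -4714/((-6/11)) = -4714/((-6*1/11)) = -4714/(-6/11) = -4714*(-11/6) = 25927/3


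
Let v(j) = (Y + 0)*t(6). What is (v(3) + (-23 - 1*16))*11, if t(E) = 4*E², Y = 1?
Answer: 1155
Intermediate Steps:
v(j) = 144 (v(j) = (1 + 0)*(4*6²) = 1*(4*36) = 1*144 = 144)
(v(3) + (-23 - 1*16))*11 = (144 + (-23 - 1*16))*11 = (144 + (-23 - 16))*11 = (144 - 39)*11 = 105*11 = 1155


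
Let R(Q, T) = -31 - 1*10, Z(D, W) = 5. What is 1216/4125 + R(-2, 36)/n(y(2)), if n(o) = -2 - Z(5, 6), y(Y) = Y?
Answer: 177637/28875 ≈ 6.1519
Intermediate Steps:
R(Q, T) = -41 (R(Q, T) = -31 - 10 = -41)
n(o) = -7 (n(o) = -2 - 1*5 = -2 - 5 = -7)
1216/4125 + R(-2, 36)/n(y(2)) = 1216/4125 - 41/(-7) = 1216*(1/4125) - 41*(-⅐) = 1216/4125 + 41/7 = 177637/28875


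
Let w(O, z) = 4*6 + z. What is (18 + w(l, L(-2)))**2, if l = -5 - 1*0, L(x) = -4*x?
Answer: 2500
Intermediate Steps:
l = -5 (l = -5 + 0 = -5)
w(O, z) = 24 + z
(18 + w(l, L(-2)))**2 = (18 + (24 - 4*(-2)))**2 = (18 + (24 + 8))**2 = (18 + 32)**2 = 50**2 = 2500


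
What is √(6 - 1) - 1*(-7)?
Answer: 7 + √5 ≈ 9.2361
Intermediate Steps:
√(6 - 1) - 1*(-7) = √5 + 7 = 7 + √5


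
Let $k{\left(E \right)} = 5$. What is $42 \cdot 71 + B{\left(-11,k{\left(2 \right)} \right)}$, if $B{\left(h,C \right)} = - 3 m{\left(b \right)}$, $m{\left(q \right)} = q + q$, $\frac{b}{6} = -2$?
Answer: $3054$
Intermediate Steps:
$b = -12$ ($b = 6 \left(-2\right) = -12$)
$m{\left(q \right)} = 2 q$
$B{\left(h,C \right)} = 72$ ($B{\left(h,C \right)} = - 3 \cdot 2 \left(-12\right) = \left(-3\right) \left(-24\right) = 72$)
$42 \cdot 71 + B{\left(-11,k{\left(2 \right)} \right)} = 42 \cdot 71 + 72 = 2982 + 72 = 3054$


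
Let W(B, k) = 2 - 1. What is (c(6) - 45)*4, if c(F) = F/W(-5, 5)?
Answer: -156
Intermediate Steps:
W(B, k) = 1
c(F) = F (c(F) = F/1 = F*1 = F)
(c(6) - 45)*4 = (6 - 45)*4 = -39*4 = -156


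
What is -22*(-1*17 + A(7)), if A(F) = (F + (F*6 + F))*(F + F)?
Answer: -16874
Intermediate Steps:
A(F) = 16*F² (A(F) = (F + (6*F + F))*(2*F) = (F + 7*F)*(2*F) = (8*F)*(2*F) = 16*F²)
-22*(-1*17 + A(7)) = -22*(-1*17 + 16*7²) = -22*(-17 + 16*49) = -22*(-17 + 784) = -22*767 = -16874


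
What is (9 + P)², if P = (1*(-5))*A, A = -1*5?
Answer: 1156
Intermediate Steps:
A = -5
P = 25 (P = (1*(-5))*(-5) = -5*(-5) = 25)
(9 + P)² = (9 + 25)² = 34² = 1156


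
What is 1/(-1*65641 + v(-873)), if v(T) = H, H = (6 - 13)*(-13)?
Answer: -1/65550 ≈ -1.5256e-5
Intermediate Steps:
H = 91 (H = -7*(-13) = 91)
v(T) = 91
1/(-1*65641 + v(-873)) = 1/(-1*65641 + 91) = 1/(-65641 + 91) = 1/(-65550) = -1/65550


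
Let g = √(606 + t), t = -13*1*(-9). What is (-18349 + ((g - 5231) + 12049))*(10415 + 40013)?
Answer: -581485268 + 50428*√723 ≈ -5.8013e+8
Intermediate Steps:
t = 117 (t = -13*(-9) = 117)
g = √723 (g = √(606 + 117) = √723 ≈ 26.889)
(-18349 + ((g - 5231) + 12049))*(10415 + 40013) = (-18349 + ((√723 - 5231) + 12049))*(10415 + 40013) = (-18349 + ((-5231 + √723) + 12049))*50428 = (-18349 + (6818 + √723))*50428 = (-11531 + √723)*50428 = -581485268 + 50428*√723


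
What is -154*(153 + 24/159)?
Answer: -1250018/53 ≈ -23585.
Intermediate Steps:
-154*(153 + 24/159) = -154*(153 + 24*(1/159)) = -154*(153 + 8/53) = -154*8117/53 = -1250018/53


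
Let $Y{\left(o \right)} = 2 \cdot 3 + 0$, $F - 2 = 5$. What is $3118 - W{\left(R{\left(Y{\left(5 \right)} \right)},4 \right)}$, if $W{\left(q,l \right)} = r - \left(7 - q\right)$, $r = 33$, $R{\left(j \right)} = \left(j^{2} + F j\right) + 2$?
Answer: $3012$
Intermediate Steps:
$F = 7$ ($F = 2 + 5 = 7$)
$Y{\left(o \right)} = 6$ ($Y{\left(o \right)} = 6 + 0 = 6$)
$R{\left(j \right)} = 2 + j^{2} + 7 j$ ($R{\left(j \right)} = \left(j^{2} + 7 j\right) + 2 = 2 + j^{2} + 7 j$)
$W{\left(q,l \right)} = 26 + q$ ($W{\left(q,l \right)} = 33 - \left(7 - q\right) = 33 + \left(-7 + q\right) = 26 + q$)
$3118 - W{\left(R{\left(Y{\left(5 \right)} \right)},4 \right)} = 3118 - \left(26 + \left(2 + 6^{2} + 7 \cdot 6\right)\right) = 3118 - \left(26 + \left(2 + 36 + 42\right)\right) = 3118 - \left(26 + 80\right) = 3118 - 106 = 3012$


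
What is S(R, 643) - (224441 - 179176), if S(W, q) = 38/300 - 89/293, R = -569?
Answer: -1989404533/43950 ≈ -45265.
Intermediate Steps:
S(W, q) = -7783/43950 (S(W, q) = 38*(1/300) - 89*1/293 = 19/150 - 89/293 = -7783/43950)
S(R, 643) - (224441 - 179176) = -7783/43950 - (224441 - 179176) = -7783/43950 - 1*45265 = -7783/43950 - 45265 = -1989404533/43950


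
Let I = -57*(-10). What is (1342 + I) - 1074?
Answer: 838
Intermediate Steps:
I = 570
(1342 + I) - 1074 = (1342 + 570) - 1074 = 1912 - 1074 = 838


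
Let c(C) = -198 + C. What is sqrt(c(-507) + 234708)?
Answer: sqrt(234003) ≈ 483.74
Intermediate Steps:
sqrt(c(-507) + 234708) = sqrt((-198 - 507) + 234708) = sqrt(-705 + 234708) = sqrt(234003)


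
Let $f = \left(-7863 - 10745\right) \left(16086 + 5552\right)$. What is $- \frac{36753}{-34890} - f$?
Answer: $\frac{4682702095771}{11630} \approx 4.0264 \cdot 10^{8}$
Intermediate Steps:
$f = -402639904$ ($f = \left(-18608\right) 21638 = -402639904$)
$- \frac{36753}{-34890} - f = - \frac{36753}{-34890} - -402639904 = \left(-36753\right) \left(- \frac{1}{34890}\right) + 402639904 = \frac{12251}{11630} + 402639904 = \frac{4682702095771}{11630}$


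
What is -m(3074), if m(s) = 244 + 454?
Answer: -698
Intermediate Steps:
m(s) = 698
-m(3074) = -1*698 = -698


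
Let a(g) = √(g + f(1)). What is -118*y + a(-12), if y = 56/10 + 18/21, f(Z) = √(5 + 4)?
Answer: -26668/35 + 3*I ≈ -761.94 + 3.0*I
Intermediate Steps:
f(Z) = 3 (f(Z) = √9 = 3)
a(g) = √(3 + g) (a(g) = √(g + 3) = √(3 + g))
y = 226/35 (y = 56*(⅒) + 18*(1/21) = 28/5 + 6/7 = 226/35 ≈ 6.4571)
-118*y + a(-12) = -118*226/35 + √(3 - 12) = -26668/35 + √(-9) = -26668/35 + 3*I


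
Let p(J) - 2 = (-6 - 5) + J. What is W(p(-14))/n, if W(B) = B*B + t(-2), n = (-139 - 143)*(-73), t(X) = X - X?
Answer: 529/20586 ≈ 0.025697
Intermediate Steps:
p(J) = -9 + J (p(J) = 2 + ((-6 - 5) + J) = 2 + (-11 + J) = -9 + J)
t(X) = 0
n = 20586 (n = -282*(-73) = 20586)
W(B) = B**2 (W(B) = B*B + 0 = B**2 + 0 = B**2)
W(p(-14))/n = (-9 - 14)**2/20586 = (-23)**2*(1/20586) = 529*(1/20586) = 529/20586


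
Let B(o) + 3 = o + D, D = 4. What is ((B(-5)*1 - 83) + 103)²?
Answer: 256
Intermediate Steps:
B(o) = 1 + o (B(o) = -3 + (o + 4) = -3 + (4 + o) = 1 + o)
((B(-5)*1 - 83) + 103)² = (((1 - 5)*1 - 83) + 103)² = ((-4*1 - 83) + 103)² = ((-4 - 83) + 103)² = (-87 + 103)² = 16² = 256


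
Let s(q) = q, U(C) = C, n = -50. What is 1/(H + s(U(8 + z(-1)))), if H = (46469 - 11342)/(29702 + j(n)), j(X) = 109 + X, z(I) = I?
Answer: 29761/243454 ≈ 0.12224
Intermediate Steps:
H = 35127/29761 (H = (46469 - 11342)/(29702 + (109 - 50)) = 35127/(29702 + 59) = 35127/29761 ≈ 1.1803)
1/(H + s(U(8 + z(-1)))) = 1/(35127/29761 + (8 - 1)) = 1/(35127/29761 + 7) = 1/(243454/29761) = 29761/243454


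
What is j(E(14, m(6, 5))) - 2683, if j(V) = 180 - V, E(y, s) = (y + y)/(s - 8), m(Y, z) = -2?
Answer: -12501/5 ≈ -2500.2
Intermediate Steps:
E(y, s) = 2*y/(-8 + s) (E(y, s) = (2*y)/(-8 + s) = 2*y/(-8 + s))
j(E(14, m(6, 5))) - 2683 = (180 - 2*14/(-8 - 2)) - 2683 = (180 - 2*14/(-10)) - 2683 = (180 - 2*14*(-1)/10) - 2683 = (180 - 1*(-14/5)) - 2683 = (180 + 14/5) - 2683 = 914/5 - 2683 = -12501/5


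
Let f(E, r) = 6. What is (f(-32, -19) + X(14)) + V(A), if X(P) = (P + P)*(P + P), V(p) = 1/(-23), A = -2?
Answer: 18169/23 ≈ 789.96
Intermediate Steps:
V(p) = -1/23
X(P) = 4*P² (X(P) = (2*P)*(2*P) = 4*P²)
(f(-32, -19) + X(14)) + V(A) = (6 + 4*14²) - 1/23 = (6 + 4*196) - 1/23 = (6 + 784) - 1/23 = 790 - 1/23 = 18169/23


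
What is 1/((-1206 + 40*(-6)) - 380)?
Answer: -1/1826 ≈ -0.00054764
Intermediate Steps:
1/((-1206 + 40*(-6)) - 380) = 1/((-1206 - 240) - 380) = 1/(-1446 - 380) = 1/(-1826) = -1/1826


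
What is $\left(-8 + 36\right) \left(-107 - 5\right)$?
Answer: $-3136$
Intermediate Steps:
$\left(-8 + 36\right) \left(-107 - 5\right) = 28 \left(-112\right) = -3136$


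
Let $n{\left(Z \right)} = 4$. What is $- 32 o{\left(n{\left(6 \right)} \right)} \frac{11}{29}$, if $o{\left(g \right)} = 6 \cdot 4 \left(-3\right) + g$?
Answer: $\frac{23936}{29} \approx 825.38$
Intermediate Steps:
$o{\left(g \right)} = -72 + g$ ($o{\left(g \right)} = 24 \left(-3\right) + g = -72 + g$)
$- 32 o{\left(n{\left(6 \right)} \right)} \frac{11}{29} = - 32 \left(-72 + 4\right) \frac{11}{29} = \left(-32\right) \left(-68\right) 11 \cdot \frac{1}{29} = 2176 \cdot \frac{11}{29} = \frac{23936}{29}$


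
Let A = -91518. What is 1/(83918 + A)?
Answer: -1/7600 ≈ -0.00013158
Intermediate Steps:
1/(83918 + A) = 1/(83918 - 91518) = 1/(-7600) = -1/7600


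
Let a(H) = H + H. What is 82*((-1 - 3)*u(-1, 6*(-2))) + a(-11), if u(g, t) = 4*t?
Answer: 15722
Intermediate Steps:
a(H) = 2*H
82*((-1 - 3)*u(-1, 6*(-2))) + a(-11) = 82*((-1 - 3)*(4*(6*(-2)))) + 2*(-11) = 82*(-16*(-12)) - 22 = 82*(-4*(-48)) - 22 = 82*192 - 22 = 15744 - 22 = 15722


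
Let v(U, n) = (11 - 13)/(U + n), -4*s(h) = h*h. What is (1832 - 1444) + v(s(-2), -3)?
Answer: 777/2 ≈ 388.50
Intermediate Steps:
s(h) = -h²/4 (s(h) = -h*h/4 = -h²/4)
v(U, n) = -2/(U + n)
(1832 - 1444) + v(s(-2), -3) = (1832 - 1444) - 2/(-¼*(-2)² - 3) = 388 - 2/(-¼*4 - 3) = 388 - 2/(-1 - 3) = 388 - 2/(-4) = 388 - 2*(-¼) = 388 + ½ = 777/2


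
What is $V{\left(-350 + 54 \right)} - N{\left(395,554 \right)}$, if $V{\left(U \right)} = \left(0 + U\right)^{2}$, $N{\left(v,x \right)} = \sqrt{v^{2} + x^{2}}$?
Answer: $87616 - \sqrt{462941} \approx 86936.0$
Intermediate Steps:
$V{\left(U \right)} = U^{2}$
$V{\left(-350 + 54 \right)} - N{\left(395,554 \right)} = \left(-350 + 54\right)^{2} - \sqrt{395^{2} + 554^{2}} = \left(-296\right)^{2} - \sqrt{156025 + 306916} = 87616 - \sqrt{462941}$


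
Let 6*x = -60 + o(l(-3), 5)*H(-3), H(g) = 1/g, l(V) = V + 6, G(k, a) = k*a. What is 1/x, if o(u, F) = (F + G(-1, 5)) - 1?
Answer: -18/179 ≈ -0.10056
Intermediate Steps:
G(k, a) = a*k
l(V) = 6 + V
o(u, F) = -6 + F (o(u, F) = (F + 5*(-1)) - 1 = (F - 5) - 1 = (-5 + F) - 1 = -6 + F)
x = -179/18 (x = (-60 + (-6 + 5)/(-3))/6 = (-60 - 1*(-⅓))/6 = (-60 + ⅓)/6 = (⅙)*(-179/3) = -179/18 ≈ -9.9444)
1/x = 1/(-179/18) = -18/179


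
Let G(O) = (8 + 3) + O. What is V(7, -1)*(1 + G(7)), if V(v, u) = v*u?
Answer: -133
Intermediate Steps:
V(v, u) = u*v
G(O) = 11 + O
V(7, -1)*(1 + G(7)) = (-1*7)*(1 + (11 + 7)) = -7*(1 + 18) = -7*19 = -133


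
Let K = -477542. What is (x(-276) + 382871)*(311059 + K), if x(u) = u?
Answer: -63695563385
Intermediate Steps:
(x(-276) + 382871)*(311059 + K) = (-276 + 382871)*(311059 - 477542) = 382595*(-166483) = -63695563385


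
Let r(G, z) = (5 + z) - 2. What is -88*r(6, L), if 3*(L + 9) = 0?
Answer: 528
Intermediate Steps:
L = -9 (L = -9 + (⅓)*0 = -9 + 0 = -9)
r(G, z) = 3 + z
-88*r(6, L) = -88*(3 - 9) = -88*(-6) = 528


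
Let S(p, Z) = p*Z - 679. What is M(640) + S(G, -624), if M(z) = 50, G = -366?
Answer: 227755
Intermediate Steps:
S(p, Z) = -679 + Z*p (S(p, Z) = Z*p - 679 = -679 + Z*p)
M(640) + S(G, -624) = 50 + (-679 - 624*(-366)) = 50 + (-679 + 228384) = 50 + 227705 = 227755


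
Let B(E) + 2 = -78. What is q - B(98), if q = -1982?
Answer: -1902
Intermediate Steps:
B(E) = -80 (B(E) = -2 - 78 = -80)
q - B(98) = -1982 - 1*(-80) = -1982 + 80 = -1902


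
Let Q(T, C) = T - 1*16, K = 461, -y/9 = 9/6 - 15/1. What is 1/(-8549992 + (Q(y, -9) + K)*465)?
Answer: -2/16573139 ≈ -1.2068e-7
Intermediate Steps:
y = 243/2 (y = -9*(9/6 - 15/1) = -9*(9*(⅙) - 15*1) = -9*(3/2 - 15) = -9*(-27/2) = 243/2 ≈ 121.50)
Q(T, C) = -16 + T (Q(T, C) = T - 16 = -16 + T)
1/(-8549992 + (Q(y, -9) + K)*465) = 1/(-8549992 + ((-16 + 243/2) + 461)*465) = 1/(-8549992 + (211/2 + 461)*465) = 1/(-8549992 + (1133/2)*465) = 1/(-8549992 + 526845/2) = 1/(-16573139/2) = -2/16573139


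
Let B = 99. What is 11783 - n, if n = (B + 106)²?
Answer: -30242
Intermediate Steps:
n = 42025 (n = (99 + 106)² = 205² = 42025)
11783 - n = 11783 - 1*42025 = 11783 - 42025 = -30242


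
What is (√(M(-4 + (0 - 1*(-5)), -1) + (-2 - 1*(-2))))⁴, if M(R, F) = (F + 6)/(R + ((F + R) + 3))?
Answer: 25/16 ≈ 1.5625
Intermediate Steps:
M(R, F) = (6 + F)/(3 + F + 2*R) (M(R, F) = (6 + F)/(R + (3 + F + R)) = (6 + F)/(3 + F + 2*R))
(√(M(-4 + (0 - 1*(-5)), -1) + (-2 - 1*(-2))))⁴ = (√((6 - 1)/(3 - 1 + 2*(-4 + (0 - 1*(-5)))) + (-2 - 1*(-2))))⁴ = (√(5/(3 - 1 + 2*(-4 + (0 + 5))) + (-2 + 2)))⁴ = (√(5/(3 - 1 + 2*(-4 + 5)) + 0))⁴ = (√(5/(3 - 1 + 2*1) + 0))⁴ = (√(5/(3 - 1 + 2) + 0))⁴ = (√(5/4 + 0))⁴ = (√(5/4))⁴ = (√5/2)⁴ = 25/16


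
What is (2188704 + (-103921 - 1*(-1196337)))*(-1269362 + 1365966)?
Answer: 316969316480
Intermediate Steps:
(2188704 + (-103921 - 1*(-1196337)))*(-1269362 + 1365966) = (2188704 + (-103921 + 1196337))*96604 = (2188704 + 1092416)*96604 = 3281120*96604 = 316969316480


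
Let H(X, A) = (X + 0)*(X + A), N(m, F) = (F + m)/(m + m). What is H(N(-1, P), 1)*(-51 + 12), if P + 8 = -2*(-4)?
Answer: -117/4 ≈ -29.250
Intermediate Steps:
P = 0 (P = -8 - 2*(-4) = -8 + 8 = 0)
N(m, F) = (F + m)/(2*m) (N(m, F) = (F + m)/((2*m)) = (F + m)*(1/(2*m)) = (F + m)/(2*m))
H(X, A) = X*(A + X)
H(N(-1, P), 1)*(-51 + 12) = (((½)*(0 - 1)/(-1))*(1 + (½)*(0 - 1)/(-1)))*(-51 + 12) = (((½)*(-1)*(-1))*(1 + (½)*(-1)*(-1)))*(-39) = ((1 + ½)/2)*(-39) = ((½)*(3/2))*(-39) = (¾)*(-39) = -117/4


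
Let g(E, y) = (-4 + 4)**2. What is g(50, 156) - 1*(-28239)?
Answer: 28239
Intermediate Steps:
g(E, y) = 0 (g(E, y) = 0**2 = 0)
g(50, 156) - 1*(-28239) = 0 - 1*(-28239) = 0 + 28239 = 28239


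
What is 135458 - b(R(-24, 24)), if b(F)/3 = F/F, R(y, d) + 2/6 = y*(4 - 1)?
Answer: 135455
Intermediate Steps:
R(y, d) = -⅓ + 3*y (R(y, d) = -⅓ + y*(4 - 1) = -⅓ + y*3 = -⅓ + 3*y)
b(F) = 3 (b(F) = 3*(F/F) = 3*1 = 3)
135458 - b(R(-24, 24)) = 135458 - 1*3 = 135458 - 3 = 135455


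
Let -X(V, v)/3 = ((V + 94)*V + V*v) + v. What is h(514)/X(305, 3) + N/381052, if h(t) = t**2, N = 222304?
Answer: -4725083284/35041446657 ≈ -0.13484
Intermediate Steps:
X(V, v) = -3*v - 3*V*v - 3*V*(94 + V) (X(V, v) = -3*(((V + 94)*V + V*v) + v) = -3*(((94 + V)*V + V*v) + v) = -3*((V*(94 + V) + V*v) + v) = -3*((V*v + V*(94 + V)) + v) = -3*(v + V*v + V*(94 + V)) = -3*v - 3*V*v - 3*V*(94 + V))
h(514)/X(305, 3) + N/381052 = 514**2/(-282*305 - 3*3 - 3*305**2 - 3*305*3) + 222304/381052 = 264196/(-86010 - 9 - 3*93025 - 2745) + 222304*(1/381052) = 264196/(-86010 - 9 - 279075 - 2745) + 55576/95263 = 264196/(-367839) + 55576/95263 = 264196*(-1/367839) + 55576/95263 = -264196/367839 + 55576/95263 = -4725083284/35041446657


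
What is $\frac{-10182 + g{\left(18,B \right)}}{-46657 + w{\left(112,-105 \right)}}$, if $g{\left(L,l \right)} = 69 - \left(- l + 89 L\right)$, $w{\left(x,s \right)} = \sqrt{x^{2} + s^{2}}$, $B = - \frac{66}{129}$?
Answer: $\frac{48865399}{194604240} + \frac{3526369 \sqrt{481}}{93604639440} \approx 0.25193$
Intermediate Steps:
$B = - \frac{22}{43}$ ($B = \left(-66\right) \frac{1}{129} = - \frac{22}{43} \approx -0.51163$)
$w{\left(x,s \right)} = \sqrt{s^{2} + x^{2}}$
$g{\left(L,l \right)} = 69 + l - 89 L$ ($g{\left(L,l \right)} = 69 - \left(- l + 89 L\right) = 69 + l - 89 L$)
$\frac{-10182 + g{\left(18,B \right)}}{-46657 + w{\left(112,-105 \right)}} = \frac{-10182 - \frac{65941}{43}}{-46657 + \sqrt{\left(-105\right)^{2} + 112^{2}}} = \frac{-10182 - \frac{65941}{43}}{-46657 + \sqrt{11025 + 12544}} = \frac{-10182 - \frac{65941}{43}}{-46657 + \sqrt{23569}} = - \frac{503767}{43 \left(-46657 + 7 \sqrt{481}\right)}$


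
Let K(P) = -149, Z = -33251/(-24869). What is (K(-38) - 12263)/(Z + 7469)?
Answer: -77168507/46444953 ≈ -1.6615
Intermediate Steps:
Z = 33251/24869 (Z = -33251*(-1/24869) = 33251/24869 ≈ 1.3370)
(K(-38) - 12263)/(Z + 7469) = (-149 - 12263)/(33251/24869 + 7469) = -12412/185779812/24869 = -12412*24869/185779812 = -77168507/46444953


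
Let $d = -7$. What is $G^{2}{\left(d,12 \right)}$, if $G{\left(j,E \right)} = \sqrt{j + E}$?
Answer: $5$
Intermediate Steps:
$G{\left(j,E \right)} = \sqrt{E + j}$
$G^{2}{\left(d,12 \right)} = \left(\sqrt{12 - 7}\right)^{2} = \left(\sqrt{5}\right)^{2} = 5$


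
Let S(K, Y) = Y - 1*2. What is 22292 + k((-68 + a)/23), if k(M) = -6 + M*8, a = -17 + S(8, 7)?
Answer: 511938/23 ≈ 22258.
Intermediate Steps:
S(K, Y) = -2 + Y (S(K, Y) = Y - 2 = -2 + Y)
a = -12 (a = -17 + (-2 + 7) = -17 + 5 = -12)
k(M) = -6 + 8*M
22292 + k((-68 + a)/23) = 22292 + (-6 + 8*((-68 - 12)/23)) = 22292 + (-6 + 8*(-80*1/23)) = 22292 + (-6 + 8*(-80/23)) = 22292 + (-6 - 640/23) = 22292 - 778/23 = 511938/23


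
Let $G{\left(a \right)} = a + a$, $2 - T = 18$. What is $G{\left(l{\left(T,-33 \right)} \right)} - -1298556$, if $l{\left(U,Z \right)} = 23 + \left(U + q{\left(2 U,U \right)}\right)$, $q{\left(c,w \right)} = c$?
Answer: $1298506$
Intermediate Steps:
$T = -16$ ($T = 2 - 18 = -16$)
$l{\left(U,Z \right)} = 23 + 3 U$ ($l{\left(U,Z \right)} = 23 + \left(U + 2 U\right) = 23 + 3 U$)
$G{\left(a \right)} = 2 a$
$G{\left(l{\left(T,-33 \right)} \right)} - -1298556 = 2 \left(23 + 3 \left(-16\right)\right) - -1298556 = 2 \left(23 - 48\right) + 1298556 = 2 \left(-25\right) + 1298556 = -50 + 1298556 = 1298506$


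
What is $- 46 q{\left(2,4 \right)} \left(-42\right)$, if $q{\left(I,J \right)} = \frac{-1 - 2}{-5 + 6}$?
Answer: $-5796$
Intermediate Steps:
$q{\left(I,J \right)} = -3$ ($q{\left(I,J \right)} = - \frac{3}{1} = \left(-3\right) 1 = -3$)
$- 46 q{\left(2,4 \right)} \left(-42\right) = \left(-46\right) \left(-3\right) \left(-42\right) = 138 \left(-42\right) = -5796$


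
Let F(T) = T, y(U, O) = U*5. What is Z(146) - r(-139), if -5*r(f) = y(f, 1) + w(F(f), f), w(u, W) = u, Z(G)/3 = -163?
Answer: -3279/5 ≈ -655.80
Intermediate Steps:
y(U, O) = 5*U
Z(G) = -489 (Z(G) = 3*(-163) = -489)
r(f) = -6*f/5 (r(f) = -(5*f + f)/5 = -6*f/5)
Z(146) - r(-139) = -489 - (-6)*(-139)/5 = -489 - 1*834/5 = -489 - 834/5 = -3279/5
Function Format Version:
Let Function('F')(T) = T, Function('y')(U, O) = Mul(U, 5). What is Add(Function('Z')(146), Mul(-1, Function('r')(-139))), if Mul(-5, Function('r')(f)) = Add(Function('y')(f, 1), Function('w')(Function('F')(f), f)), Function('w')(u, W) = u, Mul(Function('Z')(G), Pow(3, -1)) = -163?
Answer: Rational(-3279, 5) ≈ -655.80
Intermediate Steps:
Function('y')(U, O) = Mul(5, U)
Function('Z')(G) = -489 (Function('Z')(G) = Mul(3, -163) = -489)
Function('r')(f) = Mul(Rational(-6, 5), f) (Function('r')(f) = Mul(Rational(-1, 5), Add(Mul(5, f), f)) = Mul(Rational(-1, 5), Mul(6, f)) = Mul(Rational(-6, 5), f))
Add(Function('Z')(146), Mul(-1, Function('r')(-139))) = Add(-489, Mul(-1, Mul(Rational(-6, 5), -139))) = Add(-489, Mul(-1, Rational(834, 5))) = Add(-489, Rational(-834, 5)) = Rational(-3279, 5)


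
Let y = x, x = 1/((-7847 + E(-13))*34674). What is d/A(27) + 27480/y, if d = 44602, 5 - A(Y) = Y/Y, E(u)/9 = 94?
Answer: -13341686940739/2 ≈ -6.6708e+12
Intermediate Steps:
E(u) = 846 (E(u) = 9*94 = 846)
A(Y) = 4 (A(Y) = 5 - Y/Y = 5 - 1*1 = 5 - 1 = 4)
x = -1/242752674 (x = 1/((-7847 + 846)*34674) = (1/34674)/(-7001) = -1/7001*1/34674 = -1/242752674 ≈ -4.1194e-9)
y = -1/242752674 ≈ -4.1194e-9
d/A(27) + 27480/y = 44602/4 + 27480/(-1/242752674) = 44602*(¼) + 27480*(-242752674) = 22301/2 - 6670843481520 = -13341686940739/2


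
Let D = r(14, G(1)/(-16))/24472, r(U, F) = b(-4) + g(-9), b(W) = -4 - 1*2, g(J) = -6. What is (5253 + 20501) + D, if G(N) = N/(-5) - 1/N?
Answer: 157562969/6118 ≈ 25754.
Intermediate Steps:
G(N) = -1/N - N/5 (G(N) = N*(-1/5) - 1/N = -N/5 - 1/N = -1/N - N/5)
b(W) = -6 (b(W) = -4 - 2 = -6)
r(U, F) = -12 (r(U, F) = -6 - 6 = -12)
D = -3/6118 (D = -12/24472 = -12*1/24472 = -3/6118 ≈ -0.00049036)
(5253 + 20501) + D = (5253 + 20501) - 3/6118 = 25754 - 3/6118 = 157562969/6118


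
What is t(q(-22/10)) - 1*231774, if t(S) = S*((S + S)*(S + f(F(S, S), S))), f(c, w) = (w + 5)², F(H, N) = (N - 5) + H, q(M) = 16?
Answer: 2210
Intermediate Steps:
F(H, N) = -5 + H + N (F(H, N) = (-5 + N) + H = -5 + H + N)
f(c, w) = (5 + w)²
t(S) = 2*S²*(S + (5 + S)²) (t(S) = S*((S + S)*(S + (5 + S)²)) = S*((2*S)*(S + (5 + S)²)) = S*(2*S*(S + (5 + S)²)) = 2*S²*(S + (5 + S)²))
t(q(-22/10)) - 1*231774 = 2*16²*(16 + (5 + 16)²) - 1*231774 = 2*256*(16 + 21²) - 231774 = 2*256*(16 + 441) - 231774 = 2*256*457 - 231774 = 233984 - 231774 = 2210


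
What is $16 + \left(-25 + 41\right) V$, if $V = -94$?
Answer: $-1488$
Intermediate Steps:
$16 + \left(-25 + 41\right) V = 16 + \left(-25 + 41\right) \left(-94\right) = 16 + 16 \left(-94\right) = 16 - 1504 = -1488$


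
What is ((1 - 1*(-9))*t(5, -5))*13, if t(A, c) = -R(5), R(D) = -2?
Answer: 260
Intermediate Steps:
t(A, c) = 2 (t(A, c) = -1*(-2) = 2)
((1 - 1*(-9))*t(5, -5))*13 = ((1 - 1*(-9))*2)*13 = ((1 + 9)*2)*13 = (10*2)*13 = 20*13 = 260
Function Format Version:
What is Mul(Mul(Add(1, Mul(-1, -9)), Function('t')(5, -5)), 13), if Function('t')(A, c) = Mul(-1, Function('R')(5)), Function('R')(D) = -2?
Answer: 260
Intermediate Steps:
Function('t')(A, c) = 2 (Function('t')(A, c) = Mul(-1, -2) = 2)
Mul(Mul(Add(1, Mul(-1, -9)), Function('t')(5, -5)), 13) = Mul(Mul(Add(1, Mul(-1, -9)), 2), 13) = Mul(Mul(Add(1, 9), 2), 13) = Mul(Mul(10, 2), 13) = Mul(20, 13) = 260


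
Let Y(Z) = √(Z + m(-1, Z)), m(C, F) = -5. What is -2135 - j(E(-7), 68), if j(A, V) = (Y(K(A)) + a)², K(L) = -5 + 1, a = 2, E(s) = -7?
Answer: -2130 - 12*I ≈ -2130.0 - 12.0*I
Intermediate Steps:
K(L) = -4
Y(Z) = √(-5 + Z) (Y(Z) = √(Z - 5) = √(-5 + Z))
j(A, V) = (2 + 3*I)² (j(A, V) = (√(-5 - 4) + 2)² = (√(-9) + 2)² = (3*I + 2)² = (2 + 3*I)²)
-2135 - j(E(-7), 68) = -2135 - (-5 + 12*I) = -2135 + (5 - 12*I) = -2130 - 12*I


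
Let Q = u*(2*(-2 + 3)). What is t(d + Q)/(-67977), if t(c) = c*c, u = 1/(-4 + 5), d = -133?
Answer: -17161/67977 ≈ -0.25245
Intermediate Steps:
u = 1 (u = 1/1 = 1)
Q = 2 (Q = 1*(2*(-2 + 3)) = 1*(2*1) = 1*2 = 2)
t(c) = c²
t(d + Q)/(-67977) = (-133 + 2)²/(-67977) = (-131)²*(-1/67977) = 17161*(-1/67977) = -17161/67977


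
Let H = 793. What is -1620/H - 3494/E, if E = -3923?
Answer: -3584518/3110939 ≈ -1.1522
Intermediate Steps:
-1620/H - 3494/E = -1620/793 - 3494/(-3923) = -1620*1/793 - 3494*(-1/3923) = -1620/793 + 3494/3923 = -3584518/3110939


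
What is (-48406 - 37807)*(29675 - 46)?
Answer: -2554404977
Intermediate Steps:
(-48406 - 37807)*(29675 - 46) = -86213*29629 = -2554404977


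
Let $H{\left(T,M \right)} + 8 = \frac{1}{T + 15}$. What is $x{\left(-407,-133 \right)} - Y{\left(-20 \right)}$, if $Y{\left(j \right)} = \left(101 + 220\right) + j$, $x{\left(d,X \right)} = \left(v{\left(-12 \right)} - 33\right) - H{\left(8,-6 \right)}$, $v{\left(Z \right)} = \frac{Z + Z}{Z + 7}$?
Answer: $- \frac{36943}{115} \approx -321.24$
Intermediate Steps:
$H{\left(T,M \right)} = -8 + \frac{1}{15 + T}$ ($H{\left(T,M \right)} = -8 + \frac{1}{T + 15} = -8 + \frac{1}{15 + T}$)
$v{\left(Z \right)} = \frac{2 Z}{7 + Z}$
$x{\left(d,X \right)} = - \frac{2328}{115}$ ($x{\left(d,X \right)} = \left(2 \left(-12\right) \frac{1}{7 - 12} - 33\right) - \frac{-119 - 64}{15 + 8} = \left(2 \left(-12\right) \frac{1}{-5} - 33\right) - \frac{-119 - 64}{23} = \left(2 \left(-12\right) \left(- \frac{1}{5}\right) - 33\right) - \frac{1}{23} \left(-183\right) = \left(\frac{24}{5} - 33\right) - - \frac{183}{23} = - \frac{141}{5} + \frac{183}{23} = - \frac{2328}{115}$)
$Y{\left(j \right)} = 321 + j$
$x{\left(-407,-133 \right)} - Y{\left(-20 \right)} = - \frac{2328}{115} - \left(321 - 20\right) = - \frac{2328}{115} - 301 = - \frac{36943}{115}$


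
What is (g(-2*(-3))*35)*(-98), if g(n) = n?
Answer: -20580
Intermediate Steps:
(g(-2*(-3))*35)*(-98) = (-2*(-3)*35)*(-98) = (6*35)*(-98) = 210*(-98) = -20580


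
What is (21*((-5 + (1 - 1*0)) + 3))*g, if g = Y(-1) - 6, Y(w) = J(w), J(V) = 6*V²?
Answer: 0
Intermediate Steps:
Y(w) = 6*w²
g = 0 (g = 6*(-1)² - 6 = 6*1 - 6 = 6 - 6 = 0)
(21*((-5 + (1 - 1*0)) + 3))*g = (21*((-5 + (1 - 1*0)) + 3))*0 = (21*((-5 + (1 + 0)) + 3))*0 = (21*((-5 + 1) + 3))*0 = (21*(-4 + 3))*0 = (21*(-1))*0 = -21*0 = 0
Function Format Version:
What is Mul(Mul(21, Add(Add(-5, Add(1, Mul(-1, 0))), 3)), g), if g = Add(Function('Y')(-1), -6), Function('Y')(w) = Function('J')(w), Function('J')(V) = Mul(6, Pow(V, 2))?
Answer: 0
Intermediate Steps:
Function('Y')(w) = Mul(6, Pow(w, 2))
g = 0 (g = Add(Mul(6, Pow(-1, 2)), -6) = Add(Mul(6, 1), -6) = Add(6, -6) = 0)
Mul(Mul(21, Add(Add(-5, Add(1, Mul(-1, 0))), 3)), g) = Mul(Mul(21, Add(Add(-5, Add(1, Mul(-1, 0))), 3)), 0) = Mul(Mul(21, Add(Add(-5, Add(1, 0)), 3)), 0) = Mul(Mul(21, Add(Add(-5, 1), 3)), 0) = Mul(Mul(21, Add(-4, 3)), 0) = Mul(Mul(21, -1), 0) = Mul(-21, 0) = 0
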